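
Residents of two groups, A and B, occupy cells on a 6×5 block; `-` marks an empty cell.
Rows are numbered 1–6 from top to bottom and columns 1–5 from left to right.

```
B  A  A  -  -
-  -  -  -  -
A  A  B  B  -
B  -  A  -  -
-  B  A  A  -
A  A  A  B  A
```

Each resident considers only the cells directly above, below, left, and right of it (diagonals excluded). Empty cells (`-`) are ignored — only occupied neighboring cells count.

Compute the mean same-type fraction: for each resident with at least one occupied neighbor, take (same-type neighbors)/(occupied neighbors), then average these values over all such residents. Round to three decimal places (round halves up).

Row 1: (1,1)B 0/1 · (1,2)A 1/2 · (1,3)A 1/1
Row 3: (3,1)A 1/2 · (3,2)A 1/2 · (3,3)B 1/3 · (3,4)B 1/1
Row 4: (4,1)B 0/1 · (4,3)A 1/2
Row 5: (5,2)B 0/2 · (5,3)A 3/4 · (5,4)A 1/2
Row 6: (6,1)A 1/1 · (6,2)A 2/3 · (6,3)A 2/3 · (6,4)B 0/3 · (6,5)A 0/1
Sum over 17 residents: 0/1 + 1/2 + 1/1 + 1/2 + 1/2 + 1/3 + 1/1 + 0/1 + 1/2 + 0/2 + 3/4 + 1/2 + 1/1 + 2/3 + 2/3 + 0/3 + 0/1 = 95/12; mean = 95/12 ÷ 17 = 95/204 = 0.465686… → 0.466.

0.466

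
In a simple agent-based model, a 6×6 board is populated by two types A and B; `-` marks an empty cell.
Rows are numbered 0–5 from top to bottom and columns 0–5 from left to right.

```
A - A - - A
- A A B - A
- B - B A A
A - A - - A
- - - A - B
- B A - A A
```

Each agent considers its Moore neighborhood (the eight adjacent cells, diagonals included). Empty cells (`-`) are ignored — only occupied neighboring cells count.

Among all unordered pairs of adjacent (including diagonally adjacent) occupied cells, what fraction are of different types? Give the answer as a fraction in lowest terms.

14/29

Scan each occupied cell's neighbors to the right and below (and the two forward diagonals) so each pair is counted once.
From row 0: 1 unlike of 5 pairs (running 1/5).
From row 1: 5 unlike of 9 pairs (running 6/14).
From row 2: 4 unlike of 7 pairs (running 10/21).
From row 3: 1 unlike of 2 pairs (running 11/23).
From row 4: 2 unlike of 4 pairs (running 13/27).
From row 5: 1 unlike of 2 pairs (running 14/29).
Total adjacent occupied pairs: 29; unlike-type pairs: 14.
14/29 is already in lowest terms.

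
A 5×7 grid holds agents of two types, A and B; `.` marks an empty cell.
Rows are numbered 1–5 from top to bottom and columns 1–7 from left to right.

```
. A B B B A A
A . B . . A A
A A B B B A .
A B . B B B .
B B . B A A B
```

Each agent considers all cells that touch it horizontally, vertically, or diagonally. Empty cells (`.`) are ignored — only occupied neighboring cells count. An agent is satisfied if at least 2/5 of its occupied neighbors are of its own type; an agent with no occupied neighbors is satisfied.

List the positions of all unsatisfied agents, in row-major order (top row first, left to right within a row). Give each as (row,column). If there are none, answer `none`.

(1,2)A 1/3 ✗
(1,3)B 2/3 ✓
(1,4)B 3/3 ✓
(1,5)B 1/3 ✗
(1,6)A 3/4 ✓
(1,7)A 3/3 ✓
(2,1)A 3/3 ✓
(2,3)B 4/6 ✓
(2,6)A 4/6 ✓
(2,7)A 4/4 ✓
(3,1)A 3/4 ✓
(3,2)A 3/6 ✓
(3,3)B 4/5 ✓
(3,4)B 5/5 ✓
(3,5)B 4/6 ✓
(3,6)A 2/5 ✓
(4,1)A 2/5 ✓
(4,2)B 3/6 ✓
(4,4)B 5/6 ✓
(4,5)B 5/8 ✓
(4,6)B 3/6 ✓
(5,1)B 2/3 ✓
(5,2)B 2/3 ✓
(5,4)B 2/3 ✓
(5,5)A 1/5 ✗
(5,6)A 1/4 ✗
(5,7)B 1/2 ✓

(1,2), (1,5), (5,5), (5,6)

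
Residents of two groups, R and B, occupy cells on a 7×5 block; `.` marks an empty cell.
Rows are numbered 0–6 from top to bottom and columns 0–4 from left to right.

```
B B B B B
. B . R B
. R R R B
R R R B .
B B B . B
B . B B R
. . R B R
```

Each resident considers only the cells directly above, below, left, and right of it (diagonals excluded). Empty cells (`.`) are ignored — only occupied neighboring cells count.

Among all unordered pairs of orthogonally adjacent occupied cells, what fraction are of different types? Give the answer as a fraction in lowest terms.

2/5

Scan each occupied cell's neighbors to the right and below so each pair is counted once.
From row 0: 1 unlike of 7 pairs (running 1/7).
From row 1: 2 unlike of 4 pairs (running 3/11).
From row 2: 2 unlike of 6 pairs (running 5/17).
From row 3: 4 unlike of 6 pairs (running 9/23).
From row 4: 1 unlike of 5 pairs (running 10/28).
From row 5: 2 unlike of 5 pairs (running 12/33).
From row 6: 2 unlike of 2 pairs (running 14/35).
Total adjacent occupied pairs: 35; unlike-type pairs: 14.
14/35 reduces to 2/5.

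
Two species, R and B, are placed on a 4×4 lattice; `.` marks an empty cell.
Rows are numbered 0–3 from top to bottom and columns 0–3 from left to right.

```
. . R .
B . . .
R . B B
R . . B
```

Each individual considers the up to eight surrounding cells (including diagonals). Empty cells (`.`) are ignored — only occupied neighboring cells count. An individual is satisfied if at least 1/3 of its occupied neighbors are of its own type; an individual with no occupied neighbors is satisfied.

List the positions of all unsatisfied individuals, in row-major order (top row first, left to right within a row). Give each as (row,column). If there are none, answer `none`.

Row 0: (0,2)R 0/0 ✓
Row 1: (1,0)B 0/1 ✗
Row 2: (2,0)R 1/2 ✓ · (2,2)B 2/2 ✓ · (2,3)B 2/2 ✓
Row 3: (3,0)R 1/1 ✓ · (3,3)B 2/2 ✓

(1,0)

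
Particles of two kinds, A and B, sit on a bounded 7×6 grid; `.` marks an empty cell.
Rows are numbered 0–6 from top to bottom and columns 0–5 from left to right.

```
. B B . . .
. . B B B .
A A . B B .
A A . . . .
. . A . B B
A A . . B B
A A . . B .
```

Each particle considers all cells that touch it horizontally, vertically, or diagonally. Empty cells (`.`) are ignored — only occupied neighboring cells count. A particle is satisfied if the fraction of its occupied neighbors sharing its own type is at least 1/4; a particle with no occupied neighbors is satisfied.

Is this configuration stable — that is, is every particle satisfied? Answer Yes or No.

Yes

Row 0: (0,1)B 2/2 ok · (0,2)B 3/3 ok
Row 1: (1,2)B 4/5 ok · (1,3)B 5/5 ok · (1,4)B 3/3 ok
Row 2: (2,0)A 3/3 ok · (2,1)A 3/4 ok · (2,3)B 4/4 ok · (2,4)B 3/3 ok
Row 3: (3,0)A 3/3 ok · (3,1)A 4/4 ok
Row 4: (4,2)A 2/2 ok · (4,4)B 3/3 ok · (4,5)B 3/3 ok
Row 5: (5,0)A 3/3 ok · (5,1)A 4/4 ok · (5,4)B 4/4 ok · (5,5)B 4/4 ok
Row 6: (6,0)A 3/3 ok · (6,1)A 3/3 ok · (6,4)B 2/2 ok
All meet the threshold, so the configuration is stable.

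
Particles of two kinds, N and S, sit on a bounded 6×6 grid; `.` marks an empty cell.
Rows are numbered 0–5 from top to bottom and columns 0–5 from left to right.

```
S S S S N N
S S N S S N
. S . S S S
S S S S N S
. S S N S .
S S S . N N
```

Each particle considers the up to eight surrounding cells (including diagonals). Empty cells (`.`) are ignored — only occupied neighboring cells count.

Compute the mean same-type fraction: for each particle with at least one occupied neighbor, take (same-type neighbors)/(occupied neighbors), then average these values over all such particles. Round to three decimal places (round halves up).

Row 0: (0,0)S 3/3 · (0,1)S 4/5 · (0,2)S 4/5 · (0,3)S 3/5 · (0,4)N 2/5 · (0,5)N 2/3
Row 1: (1,0)S 4/4 · (1,1)S 5/6 · (1,2)N 0/7 · (1,3)S 5/7 · (1,4)S 5/8 · (1,5)N 2/5
Row 2: (2,1)S 5/6 · (2,3)S 5/7 · (2,4)S 6/8 · (2,5)S 3/5
Row 3: (3,0)S 3/3 · (3,1)S 5/5 · (3,2)S 6/7 · (3,3)S 5/7 · (3,4)N 1/7 · (3,5)S 3/4
Row 4: (4,1)S 7/7 · (4,2)S 6/7 · (4,3)N 2/7 · (4,4)S 2/6
Row 5: (5,0)S 2/2 · (5,1)S 4/4 · (5,2)S 3/4 · (5,4)N 2/3 · (5,5)N 1/2
Sum over 31 particles: 3/3 + 4/5 + 4/5 + 3/5 + 2/5 + 2/3 + 4/4 + 5/6 + 0/7 + 5/7 + 5/8 + 2/5 + 5/6 + 5/7 + 6/8 + 3/5 + 3/3 + 5/5 + 6/7 + 5/7 + 1/7 + 3/4 + 7/7 + 6/7 + 2/7 + 2/6 + 2/2 + 4/4 + 3/4 + 2/3 + 1/2 = 18139/840; mean = 18139/840 ÷ 31 = 18139/26040 = 0.696582… → 0.697.

0.697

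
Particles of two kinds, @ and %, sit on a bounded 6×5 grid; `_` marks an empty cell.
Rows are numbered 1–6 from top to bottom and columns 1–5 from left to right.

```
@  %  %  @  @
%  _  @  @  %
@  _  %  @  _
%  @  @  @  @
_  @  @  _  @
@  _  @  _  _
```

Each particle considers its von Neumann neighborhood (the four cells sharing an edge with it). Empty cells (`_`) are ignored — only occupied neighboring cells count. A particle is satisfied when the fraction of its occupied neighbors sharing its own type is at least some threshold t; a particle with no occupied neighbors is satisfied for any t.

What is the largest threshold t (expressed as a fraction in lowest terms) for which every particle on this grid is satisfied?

(1,1)@ 0/2
(1,2)% 1/2
(1,3)% 1/3
(1,4)@ 2/3
(1,5)@ 1/2
(2,1)% 0/2
(2,3)@ 1/3
(2,4)@ 3/4
(2,5)% 0/2
(3,1)@ 0/2
(3,3)% 0/3
(3,4)@ 2/3
(4,1)% 0/2
(4,2)@ 2/3
(4,3)@ 3/4
(4,4)@ 3/3
(4,5)@ 2/2
(5,2)@ 2/2
(5,3)@ 3/3
(5,5)@ 1/1
(6,1)@ — no occupied neighbors
(6,3)@ 1/1
The smallest same-type fraction is 0/2 at (1,1), which reduces to 0/1. Any threshold above that leaves this particle unsatisfied.

0/1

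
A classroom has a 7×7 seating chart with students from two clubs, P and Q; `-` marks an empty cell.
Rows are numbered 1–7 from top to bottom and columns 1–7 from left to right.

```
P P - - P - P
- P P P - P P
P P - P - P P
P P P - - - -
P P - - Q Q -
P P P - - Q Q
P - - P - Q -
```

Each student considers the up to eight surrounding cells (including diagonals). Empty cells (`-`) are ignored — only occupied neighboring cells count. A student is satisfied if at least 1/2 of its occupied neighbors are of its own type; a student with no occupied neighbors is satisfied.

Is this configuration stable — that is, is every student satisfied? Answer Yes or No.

Yes

(1,1)P 2/2 satisfied
(1,2)P 3/3 satisfied
(1,5)P 2/2 satisfied
(1,7)P 2/2 satisfied
(2,2)P 5/5 satisfied
(2,3)P 5/5 satisfied
(2,4)P 3/3 satisfied
(2,6)P 5/5 satisfied
(2,7)P 4/4 satisfied
(3,1)P 4/4 satisfied
(3,2)P 6/6 satisfied
(3,4)P 3/3 satisfied
(3,6)P 3/3 satisfied
(3,7)P 3/3 satisfied
(4,1)P 5/5 satisfied
(4,2)P 6/6 satisfied
(4,3)P 4/4 satisfied
(5,1)P 5/5 satisfied
(5,2)P 7/7 satisfied
(5,5)Q 2/2 satisfied
(5,6)Q 3/3 satisfied
(6,1)P 4/4 satisfied
(6,2)P 5/5 satisfied
(6,3)P 3/3 satisfied
(6,6)Q 4/4 satisfied
(6,7)Q 3/3 satisfied
(7,1)P 2/2 satisfied
(7,4)P 1/1 satisfied
(7,6)Q 2/2 satisfied
All meet the threshold, so the configuration is stable.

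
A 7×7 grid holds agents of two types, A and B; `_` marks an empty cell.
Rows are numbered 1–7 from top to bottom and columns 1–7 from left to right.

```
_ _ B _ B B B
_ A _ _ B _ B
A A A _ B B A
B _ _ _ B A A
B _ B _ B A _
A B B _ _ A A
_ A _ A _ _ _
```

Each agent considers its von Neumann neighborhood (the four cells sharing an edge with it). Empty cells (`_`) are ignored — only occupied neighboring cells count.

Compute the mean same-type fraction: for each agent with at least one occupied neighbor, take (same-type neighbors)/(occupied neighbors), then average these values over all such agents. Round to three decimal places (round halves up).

0.705

Row 1: (1,3)B — no occupied neighbors · (1,5)B 2/2 · (1,6)B 2/2 · (1,7)B 2/2
Row 2: (2,2)A 1/1 · (2,5)B 2/2 · (2,7)B 1/2
Row 3: (3,1)A 1/2 · (3,2)A 3/3 · (3,3)A 1/1 · (3,5)B 3/3 · (3,6)B 1/3 · (3,7)A 1/3
Row 4: (4,1)B 1/2 · (4,5)B 2/3 · (4,6)A 2/4 · (4,7)A 2/2
Row 5: (5,1)B 1/2 · (5,3)B 1/1 · (5,5)B 1/2 · (5,6)A 2/3
Row 6: (6,1)A 0/2 · (6,2)B 1/3 · (6,3)B 2/2 · (6,6)A 2/2 · (6,7)A 1/1
Row 7: (7,2)A 0/1 · (7,4)A — no occupied neighbors
Sum over 26 agents: 2/2 + 2/2 + 2/2 + 1/1 + 2/2 + 1/2 + 1/2 + 3/3 + 1/1 + 3/3 + 1/3 + 1/3 + 1/2 + 2/3 + 2/4 + 2/2 + 1/2 + 1/1 + 1/2 + 2/3 + 0/2 + 1/3 + 2/2 + 2/2 + 1/1 + 0/1 = 55/3; mean = 55/3 ÷ 26 = 55/78 = 0.705128… → 0.705.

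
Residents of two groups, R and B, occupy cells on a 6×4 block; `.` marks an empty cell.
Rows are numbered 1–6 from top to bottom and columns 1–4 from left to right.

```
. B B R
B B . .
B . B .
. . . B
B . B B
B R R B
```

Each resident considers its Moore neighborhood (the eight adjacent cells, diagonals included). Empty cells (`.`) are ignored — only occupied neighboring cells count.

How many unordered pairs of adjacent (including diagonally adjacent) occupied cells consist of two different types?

Scan each occupied cell's neighbors to the right and below (and the two forward diagonals) so each pair is counted once.
Row 1: B(1,2)–B(1,3)= B(1,2)–B(2,2)= B(1,2)–B(2,1)= B(1,3)–R(1,4)≠ B(1,3)–B(2,2)=  → 1/5 unlike.
Row 2: B(2,1)–B(2,2)= B(2,1)–B(3,1)= B(2,2)–B(3,3)= B(2,2)–B(3,1)=  → 0/4 unlike.
Row 3: B(3,3)–B(4,4)=  → 0/1 unlike.
Row 4: B(4,4)–B(5,4)= B(4,4)–B(5,3)=  → 0/2 unlike.
Row 5: B(5,1)–B(6,1)= B(5,1)–R(6,2)≠ B(5,3)–B(5,4)= B(5,3)–R(6,3)≠ B(5,3)–B(6,4)= B(5,3)–R(6,2)≠ B(5,4)–B(6,4)= B(5,4)–R(6,3)≠  → 4/8 unlike.
Row 6: B(6,1)–R(6,2)≠ R(6,2)–R(6,3)= R(6,3)–B(6,4)≠  → 2/3 unlike.
Total adjacent occupied pairs: 23; unlike-type pairs: 7.

7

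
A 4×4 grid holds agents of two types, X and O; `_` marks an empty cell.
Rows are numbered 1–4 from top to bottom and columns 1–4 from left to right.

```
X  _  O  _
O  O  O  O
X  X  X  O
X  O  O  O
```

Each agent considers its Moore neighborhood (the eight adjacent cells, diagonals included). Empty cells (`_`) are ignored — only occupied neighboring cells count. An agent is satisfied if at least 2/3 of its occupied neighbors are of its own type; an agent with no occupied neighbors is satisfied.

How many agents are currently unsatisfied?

8

Row 1: (1,1)X 0/2 ✗ · (1,3)O 3/3 ✓
Row 2: (2,1)O 1/4 ✗ · (2,2)O 3/7 ✗ · (2,3)O 4/6 ✓ · (2,4)O 3/4 ✓
Row 3: (3,1)X 2/5 ✗ · (3,2)X 3/8 ✗ · (3,3)X 1/8 ✗ · (3,4)O 4/5 ✓
Row 4: (4,1)X 2/3 ✓ · (4,2)O 1/5 ✗ · (4,3)O 3/5 ✗ · (4,4)O 2/3 ✓
Unsatisfied: (1,1), (2,1), (2,2), (3,1), (3,2), (3,3), (4,2), (4,3) — 8 in total.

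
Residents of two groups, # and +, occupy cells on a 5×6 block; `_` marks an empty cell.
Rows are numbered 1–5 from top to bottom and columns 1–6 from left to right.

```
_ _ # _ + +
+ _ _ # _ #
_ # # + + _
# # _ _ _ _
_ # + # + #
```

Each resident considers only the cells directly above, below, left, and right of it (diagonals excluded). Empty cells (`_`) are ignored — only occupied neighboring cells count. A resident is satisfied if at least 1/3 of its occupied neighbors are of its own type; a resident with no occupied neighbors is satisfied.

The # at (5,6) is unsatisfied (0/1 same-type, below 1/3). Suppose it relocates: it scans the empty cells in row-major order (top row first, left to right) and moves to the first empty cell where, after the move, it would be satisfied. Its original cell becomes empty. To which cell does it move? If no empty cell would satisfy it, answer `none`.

(1,2)

Vacating (5,6). Empty cells in order:
  (1,1): 0/1 same-type → still unsatisfied.
  (1,2): 1/1 same-type → satisfied — stop here.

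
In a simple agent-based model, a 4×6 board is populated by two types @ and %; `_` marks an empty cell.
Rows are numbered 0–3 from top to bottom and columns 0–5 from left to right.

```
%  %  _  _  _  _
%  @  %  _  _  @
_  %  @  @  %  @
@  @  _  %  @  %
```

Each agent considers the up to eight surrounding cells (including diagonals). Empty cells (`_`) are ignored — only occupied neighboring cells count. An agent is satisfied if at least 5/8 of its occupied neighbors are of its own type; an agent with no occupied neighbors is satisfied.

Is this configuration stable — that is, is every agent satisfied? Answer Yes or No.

No

Row 0: (0,0)% 2/3 ok · (0,1)% 3/4 ok
Row 1: (1,0)% 3/4 ok · (1,1)@ 1/6 unhappy · (1,2)% 2/5 unhappy · (1,5)@ 1/2 unhappy
Row 2: (2,1)% 2/6 unhappy · (2,2)@ 3/6 unhappy · (2,3)@ 2/5 unhappy · (2,4)% 2/6 unhappy · (2,5)@ 2/4 unhappy
Row 3: (3,0)@ 1/2 unhappy · (3,1)@ 2/3 ok · (3,3)% 1/4 unhappy · (3,4)@ 2/5 unhappy · (3,5)% 1/3 unhappy
For instance (1,1) has only 1/6 same-type neighbors, below 5/8.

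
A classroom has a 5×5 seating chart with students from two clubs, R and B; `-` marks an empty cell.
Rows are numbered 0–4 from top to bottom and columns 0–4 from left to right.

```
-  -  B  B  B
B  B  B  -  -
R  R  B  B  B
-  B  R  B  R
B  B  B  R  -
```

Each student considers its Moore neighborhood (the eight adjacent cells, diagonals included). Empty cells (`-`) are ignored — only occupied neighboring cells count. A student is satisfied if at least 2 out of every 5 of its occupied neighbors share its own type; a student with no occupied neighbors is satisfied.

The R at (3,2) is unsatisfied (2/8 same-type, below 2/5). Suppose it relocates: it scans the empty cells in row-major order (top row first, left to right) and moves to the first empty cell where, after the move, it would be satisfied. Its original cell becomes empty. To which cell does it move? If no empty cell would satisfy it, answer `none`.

(3,0)

Vacating (3,2). Empty cells in order:
  (0,0): 0/2 same-type → still unsatisfied.
  (0,1): 0/4 same-type → still unsatisfied.
  (1,3): 0/7 same-type → still unsatisfied.
  (1,4): 0/4 same-type → still unsatisfied.
  (3,0): 2/5 same-type → satisfied — stop here.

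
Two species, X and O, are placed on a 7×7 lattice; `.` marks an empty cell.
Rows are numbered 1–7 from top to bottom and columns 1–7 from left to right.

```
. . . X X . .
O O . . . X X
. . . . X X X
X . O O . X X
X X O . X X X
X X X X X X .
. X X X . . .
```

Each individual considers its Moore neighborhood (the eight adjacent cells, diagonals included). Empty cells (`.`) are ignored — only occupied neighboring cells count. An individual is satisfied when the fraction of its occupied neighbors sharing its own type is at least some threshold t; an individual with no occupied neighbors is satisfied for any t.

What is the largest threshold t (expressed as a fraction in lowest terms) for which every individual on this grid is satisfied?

1/3

Row 1: (1,4)X 1/1 · (1,5)X 2/2
Row 2: (2,1)O 1/1 · (2,2)O 1/1 · (2,6)X 5/5 · (2,7)X 3/3
Row 3: (3,5)X 3/4 · (3,6)X 6/6 · (3,7)X 5/5
Row 4: (4,1)X 2/2 · (4,3)O 2/3 · (4,4)O 2/4 · (4,6)X 7/7 · (4,7)X 5/5
Row 5: (5,1)X 4/4 · (5,2)X 5/7 · (5,3)O 2/6 · (5,5)X 5/6 · (5,6)X 6/6 · (5,7)X 4/4
Row 6: (6,1)X 4/4 · (6,2)X 6/7 · (6,3)X 6/7 · (6,4)X 5/6 · (6,5)X 5/5 · (6,6)X 4/4
Row 7: (7,2)X 4/4 · (7,3)X 5/5 · (7,4)X 4/4
The smallest same-type fraction is 2/6 at (5,3), which reduces to 1/3. Any threshold above that leaves this individual unsatisfied.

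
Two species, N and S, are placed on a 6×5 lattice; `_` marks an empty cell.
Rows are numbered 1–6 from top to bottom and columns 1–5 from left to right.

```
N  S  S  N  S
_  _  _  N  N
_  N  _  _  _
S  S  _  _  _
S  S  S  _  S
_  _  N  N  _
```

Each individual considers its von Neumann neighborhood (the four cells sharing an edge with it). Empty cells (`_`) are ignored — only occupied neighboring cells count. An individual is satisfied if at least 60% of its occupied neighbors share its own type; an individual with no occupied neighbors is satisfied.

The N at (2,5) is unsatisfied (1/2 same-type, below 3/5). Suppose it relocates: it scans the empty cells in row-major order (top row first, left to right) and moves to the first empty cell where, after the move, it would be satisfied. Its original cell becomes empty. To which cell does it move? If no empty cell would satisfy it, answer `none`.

(2,1)

Vacating (2,5). Empty cells in order:
  (2,1): 1/1 same-type → satisfied — stop here.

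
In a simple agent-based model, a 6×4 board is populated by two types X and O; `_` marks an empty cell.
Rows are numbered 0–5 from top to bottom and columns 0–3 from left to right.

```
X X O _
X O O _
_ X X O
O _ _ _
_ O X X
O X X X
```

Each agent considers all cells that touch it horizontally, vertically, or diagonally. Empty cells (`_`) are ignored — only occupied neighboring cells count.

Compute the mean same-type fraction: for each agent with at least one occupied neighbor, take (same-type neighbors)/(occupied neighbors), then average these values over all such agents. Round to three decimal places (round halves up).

0.583

(0,0)X 2/3
(0,1)X 2/5
(0,2)O 2/3
(1,0)X 3/4
(1,1)O 2/7
(1,2)O 3/6
(2,1)X 2/5
(2,2)X 1/4
(2,3)O 1/2
(3,0)O 1/2
(4,1)O 2/5
(4,2)X 4/5
(4,3)X 3/3
(5,0)O 1/2
(5,1)X 2/4
(5,2)X 4/5
(5,3)X 3/3
Sum over 17 agents: 2/3 + 2/5 + 2/3 + 3/4 + 2/7 + 3/6 + 2/5 + 1/4 + 1/2 + 1/2 + 2/5 + 4/5 + 3/3 + 1/2 + 2/4 + 4/5 + 3/3 = 2083/210; mean = 2083/210 ÷ 17 = 2083/3570 = 0.583473… → 0.583.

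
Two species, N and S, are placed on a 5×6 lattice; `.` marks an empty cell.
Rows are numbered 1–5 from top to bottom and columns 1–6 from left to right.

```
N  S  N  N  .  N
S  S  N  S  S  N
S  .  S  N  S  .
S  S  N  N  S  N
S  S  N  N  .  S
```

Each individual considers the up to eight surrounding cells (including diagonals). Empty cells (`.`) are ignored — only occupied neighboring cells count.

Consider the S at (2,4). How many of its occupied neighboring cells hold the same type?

3

Occupied neighbors of (2,4): (1,3)=N, (1,4)=N, (2,3)=N, (2,5)=S, (3,3)=S, (3,4)=N, (3,5)=S.
Same type (S): 3 of 7.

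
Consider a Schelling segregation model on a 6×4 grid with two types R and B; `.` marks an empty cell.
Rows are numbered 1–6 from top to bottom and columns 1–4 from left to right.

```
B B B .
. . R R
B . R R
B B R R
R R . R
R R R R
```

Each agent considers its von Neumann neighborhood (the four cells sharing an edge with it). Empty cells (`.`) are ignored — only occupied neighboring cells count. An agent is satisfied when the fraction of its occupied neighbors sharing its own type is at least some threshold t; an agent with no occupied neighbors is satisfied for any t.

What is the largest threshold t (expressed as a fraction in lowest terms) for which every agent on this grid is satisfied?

Row 1: (1,1)B 1/1 · (1,2)B 2/2 · (1,3)B 1/2
Row 2: (2,3)R 2/3 · (2,4)R 2/2
Row 3: (3,1)B 1/1 · (3,3)R 3/3 · (3,4)R 3/3
Row 4: (4,1)B 2/3 · (4,2)B 1/3 · (4,3)R 2/3 · (4,4)R 3/3
Row 5: (5,1)R 2/3 · (5,2)R 2/3 · (5,4)R 2/2
Row 6: (6,1)R 2/2 · (6,2)R 3/3 · (6,3)R 2/2 · (6,4)R 2/2
The smallest same-type fraction is 1/3 at (4,2), which reduces to 1/3. Any threshold above that leaves this agent unsatisfied.

1/3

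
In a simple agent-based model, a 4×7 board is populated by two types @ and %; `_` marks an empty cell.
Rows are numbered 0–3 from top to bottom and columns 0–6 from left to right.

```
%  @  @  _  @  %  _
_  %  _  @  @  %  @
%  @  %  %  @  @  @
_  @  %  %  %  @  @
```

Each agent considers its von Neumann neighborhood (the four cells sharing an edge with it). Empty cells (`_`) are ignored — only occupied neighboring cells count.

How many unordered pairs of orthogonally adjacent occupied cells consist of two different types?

14

Scan each occupied cell's neighbors to the right and below so each pair is counted once.
Row 0: %(0,0)–@(0,1)≠ @(0,1)–@(0,2)= @(0,1)–%(1,1)≠ @(0,4)–%(0,5)≠ @(0,4)–@(1,4)= %(0,5)–%(1,5)=  → 3/6 unlike.
Row 1: %(1,1)–@(2,1)≠ @(1,3)–@(1,4)= @(1,3)–%(2,3)≠ @(1,4)–%(1,5)≠ @(1,4)–@(2,4)= %(1,5)–@(1,6)≠ %(1,5)–@(2,5)≠ @(1,6)–@(2,6)=  → 5/8 unlike.
Row 2: %(2,0)–@(2,1)≠ @(2,1)–%(2,2)≠ @(2,1)–@(3,1)= %(2,2)–%(2,3)= %(2,2)–%(3,2)= %(2,3)–@(2,4)≠ %(2,3)–%(3,3)= @(2,4)–@(2,5)= @(2,4)–%(3,4)≠ @(2,5)–@(2,6)= @(2,5)–@(3,5)= @(2,6)–@(3,6)=  → 4/12 unlike.
Row 3: @(3,1)–%(3,2)≠ %(3,2)–%(3,3)= %(3,3)–%(3,4)= %(3,4)–@(3,5)≠ @(3,5)–@(3,6)=  → 2/5 unlike.
Total adjacent occupied pairs: 31; unlike-type pairs: 14.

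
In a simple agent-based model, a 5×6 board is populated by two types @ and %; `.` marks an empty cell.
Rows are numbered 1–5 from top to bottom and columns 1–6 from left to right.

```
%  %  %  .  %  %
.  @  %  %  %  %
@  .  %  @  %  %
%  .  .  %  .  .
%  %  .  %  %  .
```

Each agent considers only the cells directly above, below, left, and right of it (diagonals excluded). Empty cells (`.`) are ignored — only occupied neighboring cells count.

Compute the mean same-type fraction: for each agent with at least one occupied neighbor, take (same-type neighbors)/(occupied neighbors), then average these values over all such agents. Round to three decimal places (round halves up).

0.726

(1,1)% 1/1
(1,2)% 2/3
(1,3)% 2/2
(1,5)% 2/2
(1,6)% 2/2
(2,2)@ 0/2
(2,3)% 3/4
(2,4)% 2/3
(2,5)% 4/4
(2,6)% 3/3
(3,1)@ 0/1
(3,3)% 1/2
(3,4)@ 0/4
(3,5)% 2/3
(3,6)% 2/2
(4,1)% 1/2
(4,4)% 1/2
(5,1)% 2/2
(5,2)% 1/1
(5,4)% 2/2
(5,5)% 1/1
Sum over 21 agents: 1/1 + 2/3 + 2/2 + 2/2 + 2/2 + 0/2 + 3/4 + 2/3 + 4/4 + 3/3 + 0/1 + 1/2 + 0/4 + 2/3 + 2/2 + 1/2 + 1/2 + 2/2 + 1/1 + 2/2 + 1/1 = 61/4; mean = 61/4 ÷ 21 = 61/84 = 0.726190… → 0.726.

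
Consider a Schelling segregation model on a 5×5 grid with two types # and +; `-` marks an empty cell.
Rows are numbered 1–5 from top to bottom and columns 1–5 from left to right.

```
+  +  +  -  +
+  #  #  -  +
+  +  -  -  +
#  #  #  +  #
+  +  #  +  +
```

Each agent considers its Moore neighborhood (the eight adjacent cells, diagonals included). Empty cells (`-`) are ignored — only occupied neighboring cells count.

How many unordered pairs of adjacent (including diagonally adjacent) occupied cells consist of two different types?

28

Scan each occupied cell's neighbors to the right and below (and the two forward diagonals) so each pair is counted once.
Row 1: +(1,1)–+(1,2)= +(1,1)–+(2,1)= +(1,1)–#(2,2)≠ +(1,2)–+(1,3)= +(1,2)–#(2,2)≠ +(1,2)–#(2,3)≠ +(1,2)–+(2,1)= +(1,3)–#(2,3)≠ +(1,3)–#(2,2)≠ +(1,5)–+(2,5)=  → 5/10 unlike.
Row 2: +(2,1)–#(2,2)≠ +(2,1)–+(3,1)= +(2,1)–+(3,2)= #(2,2)–#(2,3)= #(2,2)–+(3,2)≠ #(2,2)–+(3,1)≠ #(2,3)–+(3,2)≠ +(2,5)–+(3,5)=  → 4/8 unlike.
Row 3: +(3,1)–+(3,2)= +(3,1)–#(4,1)≠ +(3,1)–#(4,2)≠ +(3,2)–#(4,2)≠ +(3,2)–#(4,3)≠ +(3,2)–#(4,1)≠ +(3,5)–#(4,5)≠ +(3,5)–+(4,4)=  → 6/8 unlike.
Row 4: #(4,1)–#(4,2)= #(4,1)–+(5,1)≠ #(4,1)–+(5,2)≠ #(4,2)–#(4,3)= #(4,2)–+(5,2)≠ #(4,2)–#(5,3)= #(4,2)–+(5,1)≠ #(4,3)–+(4,4)≠ #(4,3)–#(5,3)= #(4,3)–+(5,4)≠ #(4,3)–+(5,2)≠ +(4,4)–#(4,5)≠ +(4,4)–+(5,4)= +(4,4)–+(5,5)= +(4,4)–#(5,3)≠ #(4,5)–+(5,5)≠ #(4,5)–+(5,4)≠  → 11/17 unlike.
Row 5: +(5,1)–+(5,2)= +(5,2)–#(5,3)≠ #(5,3)–+(5,4)≠ +(5,4)–+(5,5)=  → 2/4 unlike.
Total adjacent occupied pairs: 47; unlike-type pairs: 28.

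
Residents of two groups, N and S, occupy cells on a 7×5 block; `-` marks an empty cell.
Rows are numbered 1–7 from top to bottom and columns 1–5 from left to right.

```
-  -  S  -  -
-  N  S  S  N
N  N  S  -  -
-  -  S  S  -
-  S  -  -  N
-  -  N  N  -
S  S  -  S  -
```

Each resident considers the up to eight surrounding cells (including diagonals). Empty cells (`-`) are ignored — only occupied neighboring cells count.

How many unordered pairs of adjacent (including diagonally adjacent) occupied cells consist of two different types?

Scan each occupied cell's neighbors to the right and below (and the two forward diagonals) so each pair is counted once.
From row 1: 1 unlike of 3 pairs (running 1/3).
From row 2: 4 unlike of 9 pairs (running 5/12).
From row 3: 2 unlike of 5 pairs (running 7/17).
From row 4: 1 unlike of 3 pairs (running 8/20).
From row 5: 1 unlike of 2 pairs (running 9/22).
From row 6: 3 unlike of 4 pairs (running 12/26).
From row 7: 0 unlike of 1 pairs (running 12/27).
Total adjacent occupied pairs: 27; unlike-type pairs: 12.

12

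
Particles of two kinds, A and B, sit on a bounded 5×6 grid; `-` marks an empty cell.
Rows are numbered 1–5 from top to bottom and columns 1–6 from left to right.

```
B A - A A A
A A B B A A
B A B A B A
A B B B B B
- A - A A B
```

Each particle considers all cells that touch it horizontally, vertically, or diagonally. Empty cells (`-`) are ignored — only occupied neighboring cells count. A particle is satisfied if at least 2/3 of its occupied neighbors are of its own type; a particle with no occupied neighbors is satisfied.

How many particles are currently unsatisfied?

22

(1,1)B 0/3 not
(1,2)A 2/4 not
(1,4)A 2/4 not
(1,5)A 4/5 satisfied
(1,6)A 3/3 satisfied
(2,1)A 3/5 not
(2,2)A 3/7 not
(2,3)B 2/7 not
(2,4)B 3/7 not
(2,5)A 6/8 satisfied
(2,6)A 4/5 satisfied
(3,1)B 1/5 not
(3,2)A 3/8 not
(3,3)B 5/8 not
(3,4)A 1/8 not
(3,5)B 4/8 not
(3,6)A 2/5 not
(4,1)A 2/4 not
(4,2)B 3/6 not
(4,3)B 3/7 not
(4,4)B 4/7 not
(4,5)B 4/8 not
(4,6)B 3/5 not
(5,2)A 1/3 not
(5,4)A 1/4 not
(5,5)A 1/5 not
(5,6)B 2/3 satisfied
Unsatisfied: (1,1), (1,2), (1,4), (2,1), (2,2), (2,3), (2,4), (3,1), (3,2), (3,3), (3,4), (3,5), (3,6), (4,1), (4,2), (4,3), (4,4), (4,5), (4,6), (5,2), (5,4), (5,5) — 22 in total.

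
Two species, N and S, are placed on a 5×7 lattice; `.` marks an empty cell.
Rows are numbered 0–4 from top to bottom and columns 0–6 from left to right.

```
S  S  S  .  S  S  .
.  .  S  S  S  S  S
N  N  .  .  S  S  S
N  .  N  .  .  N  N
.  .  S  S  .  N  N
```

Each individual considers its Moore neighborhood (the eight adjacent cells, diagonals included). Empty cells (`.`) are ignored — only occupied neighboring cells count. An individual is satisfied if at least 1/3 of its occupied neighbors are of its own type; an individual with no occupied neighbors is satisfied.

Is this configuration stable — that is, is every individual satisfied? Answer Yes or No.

(0,0)S 1/1 ✓
(0,1)S 3/3 ✓
(0,2)S 3/3 ✓
(0,4)S 4/4 ✓
(0,5)S 4/4 ✓
(1,2)S 3/4 ✓
(1,3)S 5/5 ✓
(1,4)S 6/6 ✓
(1,5)S 7/7 ✓
(1,6)S 4/4 ✓
(2,0)N 2/2 ✓
(2,1)N 3/4 ✓
(2,4)S 4/5 ✓
(2,5)S 5/7 ✓
(2,6)S 3/5 ✓
(3,0)N 2/2 ✓
(3,2)N 1/3 ✓
(3,5)N 3/6 ✓
(3,6)N 3/5 ✓
(4,2)S 1/2 ✓
(4,3)S 1/2 ✓
(4,5)N 3/3 ✓
(4,6)N 3/3 ✓
All meet the threshold, so the configuration is stable.

Yes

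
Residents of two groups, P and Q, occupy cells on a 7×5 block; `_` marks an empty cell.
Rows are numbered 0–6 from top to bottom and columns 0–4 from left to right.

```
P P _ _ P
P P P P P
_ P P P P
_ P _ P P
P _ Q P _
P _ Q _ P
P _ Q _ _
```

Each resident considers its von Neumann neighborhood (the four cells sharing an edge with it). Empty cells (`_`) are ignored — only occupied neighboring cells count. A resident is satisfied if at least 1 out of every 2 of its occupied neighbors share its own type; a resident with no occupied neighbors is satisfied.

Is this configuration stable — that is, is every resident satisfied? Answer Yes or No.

Yes

Row 0: (0,0)P 2/2 ✓ · (0,1)P 2/2 ✓ · (0,4)P 1/1 ✓
Row 1: (1,0)P 2/2 ✓ · (1,1)P 4/4 ✓ · (1,2)P 3/3 ✓ · (1,3)P 3/3 ✓ · (1,4)P 3/3 ✓
Row 2: (2,1)P 3/3 ✓ · (2,2)P 3/3 ✓ · (2,3)P 4/4 ✓ · (2,4)P 3/3 ✓
Row 3: (3,1)P 1/1 ✓ · (3,3)P 3/3 ✓ · (3,4)P 2/2 ✓
Row 4: (4,0)P 1/1 ✓ · (4,2)Q 1/2 ✓ · (4,3)P 1/2 ✓
Row 5: (5,0)P 2/2 ✓ · (5,2)Q 2/2 ✓ · (5,4)P 0/0 ✓
Row 6: (6,0)P 1/1 ✓ · (6,2)Q 1/1 ✓
All meet the threshold, so the configuration is stable.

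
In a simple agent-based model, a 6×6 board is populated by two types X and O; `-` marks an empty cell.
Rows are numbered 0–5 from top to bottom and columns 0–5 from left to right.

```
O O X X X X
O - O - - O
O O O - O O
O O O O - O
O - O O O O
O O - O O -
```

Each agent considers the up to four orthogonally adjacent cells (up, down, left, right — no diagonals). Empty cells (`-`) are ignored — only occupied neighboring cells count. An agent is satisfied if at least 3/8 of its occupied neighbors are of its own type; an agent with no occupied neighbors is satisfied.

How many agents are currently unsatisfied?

(0,0)O 2/2 satisfied
(0,1)O 1/2 satisfied
(0,2)X 1/3 not
(0,3)X 2/2 satisfied
(0,4)X 2/2 satisfied
(0,5)X 1/2 satisfied
(1,0)O 2/2 satisfied
(1,2)O 1/2 satisfied
(1,5)O 1/2 satisfied
(2,0)O 3/3 satisfied
(2,1)O 3/3 satisfied
(2,2)O 3/3 satisfied
(2,4)O 1/1 satisfied
(2,5)O 3/3 satisfied
(3,0)O 3/3 satisfied
(3,1)O 3/3 satisfied
(3,2)O 4/4 satisfied
(3,3)O 2/2 satisfied
(3,5)O 2/2 satisfied
(4,0)O 2/2 satisfied
(4,2)O 2/2 satisfied
(4,3)O 4/4 satisfied
(4,4)O 3/3 satisfied
(4,5)O 2/2 satisfied
(5,0)O 2/2 satisfied
(5,1)O 1/1 satisfied
(5,3)O 2/2 satisfied
(5,4)O 2/2 satisfied
Unsatisfied: (0,2) — 1 in total.

1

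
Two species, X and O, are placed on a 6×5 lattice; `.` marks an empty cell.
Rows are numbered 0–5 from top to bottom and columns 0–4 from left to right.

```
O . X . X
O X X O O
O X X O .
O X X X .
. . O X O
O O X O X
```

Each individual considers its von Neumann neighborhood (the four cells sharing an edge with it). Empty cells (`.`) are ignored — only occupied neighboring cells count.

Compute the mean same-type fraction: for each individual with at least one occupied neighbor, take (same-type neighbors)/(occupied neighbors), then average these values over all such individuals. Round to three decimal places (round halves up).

Row 0: (0,0)O 1/1 · (0,2)X 1/1 · (0,4)X 0/1
Row 1: (1,0)O 2/3 · (1,1)X 2/3 · (1,2)X 3/4 · (1,3)O 2/3 · (1,4)O 1/2
Row 2: (2,0)O 2/3 · (2,1)X 3/4 · (2,2)X 3/4 · (2,3)O 1/3
Row 3: (3,0)O 1/2 · (3,1)X 2/3 · (3,2)X 3/4 · (3,3)X 2/3
Row 4: (4,2)O 0/3 · (4,3)X 1/4 · (4,4)O 0/2
Row 5: (5,0)O 1/1 · (5,1)O 1/2 · (5,2)X 0/3 · (5,3)O 0/3 · (5,4)X 0/2
Sum over 24 individuals: 1/1 + 1/1 + 0/1 + 2/3 + 2/3 + 3/4 + 2/3 + 1/2 + 2/3 + 3/4 + 3/4 + 1/3 + 1/2 + 2/3 + 3/4 + 2/3 + 0/3 + 1/4 + 0/2 + 1/1 + 1/2 + 0/3 + 0/3 + 0/2 = 145/12; mean = 145/12 ÷ 24 = 145/288 = 0.503472… → 0.503.

0.503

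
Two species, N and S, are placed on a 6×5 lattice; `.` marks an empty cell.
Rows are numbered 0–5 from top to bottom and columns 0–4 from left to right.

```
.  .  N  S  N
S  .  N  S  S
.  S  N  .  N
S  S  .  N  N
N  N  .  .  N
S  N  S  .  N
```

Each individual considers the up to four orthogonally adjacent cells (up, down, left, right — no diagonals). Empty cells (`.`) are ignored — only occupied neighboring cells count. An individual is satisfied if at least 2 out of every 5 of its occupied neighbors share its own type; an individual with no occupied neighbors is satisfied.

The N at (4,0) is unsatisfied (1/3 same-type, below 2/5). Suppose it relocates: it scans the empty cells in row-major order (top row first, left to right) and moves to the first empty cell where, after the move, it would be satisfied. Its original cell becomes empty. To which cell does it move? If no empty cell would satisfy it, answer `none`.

(0,1)

Vacating (4,0). Empty cells in order:
  (0,0): 0/1 same-type → still unsatisfied.
  (0,1): 1/1 same-type → satisfied — stop here.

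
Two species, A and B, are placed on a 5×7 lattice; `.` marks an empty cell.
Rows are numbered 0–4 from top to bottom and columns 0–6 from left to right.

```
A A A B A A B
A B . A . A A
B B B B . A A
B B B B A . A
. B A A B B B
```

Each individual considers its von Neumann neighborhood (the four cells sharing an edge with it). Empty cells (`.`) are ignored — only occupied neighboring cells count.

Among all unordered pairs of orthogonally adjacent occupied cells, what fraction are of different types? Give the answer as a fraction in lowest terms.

16/41

Scan each occupied cell's neighbors to the right and below so each pair is counted once.
From row 0: 6 unlike of 11 pairs (running 6/11).
From row 1: 3 unlike of 7 pairs (running 9/18).
From row 2: 0 unlike of 9 pairs (running 9/27).
From row 3: 5 unlike of 9 pairs (running 14/36).
From row 4: 2 unlike of 5 pairs (running 16/41).
Total adjacent occupied pairs: 41; unlike-type pairs: 16.
16/41 is already in lowest terms.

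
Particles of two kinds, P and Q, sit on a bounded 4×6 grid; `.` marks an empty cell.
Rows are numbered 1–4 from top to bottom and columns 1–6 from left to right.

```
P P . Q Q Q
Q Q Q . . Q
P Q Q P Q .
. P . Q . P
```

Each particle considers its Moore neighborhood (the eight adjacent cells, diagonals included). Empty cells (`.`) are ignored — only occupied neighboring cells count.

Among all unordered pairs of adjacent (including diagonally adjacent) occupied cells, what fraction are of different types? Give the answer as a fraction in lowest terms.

Scan each occupied cell's neighbors to the right and below (and the two forward diagonals) so each pair is counted once.
Row 1: P(1,1)–P(1,2)= P(1,1)–Q(2,1)≠ P(1,1)–Q(2,2)≠ P(1,2)–Q(2,2)≠ P(1,2)–Q(2,3)≠ P(1,2)–Q(2,1)≠ Q(1,4)–Q(1,5)= Q(1,4)–Q(2,3)= Q(1,5)–Q(1,6)= Q(1,5)–Q(2,6)= Q(1,6)–Q(2,6)=  → 5/11 unlike.
Row 2: Q(2,1)–Q(2,2)= Q(2,1)–P(3,1)≠ Q(2,1)–Q(3,2)= Q(2,2)–Q(2,3)= Q(2,2)–Q(3,2)= Q(2,2)–Q(3,3)= Q(2,2)–P(3,1)≠ Q(2,3)–Q(3,3)= Q(2,3)–P(3,4)≠ Q(2,3)–Q(3,2)= Q(2,6)–Q(3,5)=  → 3/11 unlike.
Row 3: P(3,1)–Q(3,2)≠ P(3,1)–P(4,2)= Q(3,2)–Q(3,3)= Q(3,2)–P(4,2)≠ Q(3,3)–P(3,4)≠ Q(3,3)–Q(4,4)= Q(3,3)–P(4,2)≠ P(3,4)–Q(3,5)≠ P(3,4)–Q(4,4)≠ Q(3,5)–P(4,6)≠ Q(3,5)–Q(4,4)=  → 7/11 unlike.
Total adjacent occupied pairs: 33; unlike-type pairs: 15.
15/33 reduces to 5/11.

5/11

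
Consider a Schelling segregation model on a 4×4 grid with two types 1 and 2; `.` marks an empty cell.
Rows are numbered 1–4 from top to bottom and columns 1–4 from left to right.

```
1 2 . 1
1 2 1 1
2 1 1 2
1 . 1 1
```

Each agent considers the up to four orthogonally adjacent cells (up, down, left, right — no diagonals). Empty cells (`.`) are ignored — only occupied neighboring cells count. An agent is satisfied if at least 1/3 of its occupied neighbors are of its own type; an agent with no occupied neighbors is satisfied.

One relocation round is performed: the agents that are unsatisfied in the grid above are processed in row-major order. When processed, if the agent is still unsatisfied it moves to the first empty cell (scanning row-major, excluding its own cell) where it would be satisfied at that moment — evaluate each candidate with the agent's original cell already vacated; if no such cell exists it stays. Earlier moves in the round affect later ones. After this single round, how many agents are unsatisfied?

Initially unsatisfied (in order): (2,2), (3,1), (3,4), (4,1).
  (2,2) → (1,3).
  (3,1): no empty cell satisfies it; stays.
  (3,4): no empty cell satisfies it; stays.
  (4,1) → (2,2).
Resulting grid:
1 2 2 1
1 1 1 1
2 1 1 2
. . 1 1
Unsatisfied now: (3,1), (3,4).

2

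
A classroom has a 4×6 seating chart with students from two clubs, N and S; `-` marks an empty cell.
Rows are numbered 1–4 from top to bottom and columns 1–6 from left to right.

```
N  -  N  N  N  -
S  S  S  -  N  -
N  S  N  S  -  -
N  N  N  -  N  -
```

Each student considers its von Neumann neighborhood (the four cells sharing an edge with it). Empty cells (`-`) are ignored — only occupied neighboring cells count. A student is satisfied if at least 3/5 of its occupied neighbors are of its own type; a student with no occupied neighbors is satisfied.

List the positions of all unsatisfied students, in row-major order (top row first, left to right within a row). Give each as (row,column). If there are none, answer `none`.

Row 1: (1,1)N 0/1 unhappy · (1,3)N 1/2 unhappy · (1,4)N 2/2 ok · (1,5)N 2/2 ok
Row 2: (2,1)S 1/3 unhappy · (2,2)S 3/3 ok · (2,3)S 1/3 unhappy · (2,5)N 1/1 ok
Row 3: (3,1)N 1/3 unhappy · (3,2)S 1/4 unhappy · (3,3)N 1/4 unhappy · (3,4)S 0/1 unhappy
Row 4: (4,1)N 2/2 ok · (4,2)N 2/3 ok · (4,3)N 2/2 ok · (4,5)N 0/0 ok

(1,1), (1,3), (2,1), (2,3), (3,1), (3,2), (3,3), (3,4)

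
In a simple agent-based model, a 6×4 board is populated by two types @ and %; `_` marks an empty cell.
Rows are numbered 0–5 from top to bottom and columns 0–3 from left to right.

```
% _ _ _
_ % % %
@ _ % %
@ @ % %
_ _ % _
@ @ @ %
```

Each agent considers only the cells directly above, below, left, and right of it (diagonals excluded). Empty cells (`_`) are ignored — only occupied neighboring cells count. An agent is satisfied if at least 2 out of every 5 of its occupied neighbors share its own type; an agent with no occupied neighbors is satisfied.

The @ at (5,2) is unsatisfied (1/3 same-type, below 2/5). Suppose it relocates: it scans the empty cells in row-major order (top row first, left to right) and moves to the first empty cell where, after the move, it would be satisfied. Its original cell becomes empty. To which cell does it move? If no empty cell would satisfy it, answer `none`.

(2,1)

Vacating (5,2). Empty cells in order:
  (0,1): 0/2 same-type → still unsatisfied.
  (0,2): 0/1 same-type → still unsatisfied.
  (0,3): 0/1 same-type → still unsatisfied.
  (1,0): 1/3 same-type → still unsatisfied.
  (2,1): 2/4 same-type → satisfied — stop here.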